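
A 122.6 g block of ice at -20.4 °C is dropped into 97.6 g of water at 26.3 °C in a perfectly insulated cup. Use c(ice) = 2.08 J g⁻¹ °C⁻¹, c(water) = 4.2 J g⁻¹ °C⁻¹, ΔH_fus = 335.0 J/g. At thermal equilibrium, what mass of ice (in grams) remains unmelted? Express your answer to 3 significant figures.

Heat to warm all ice to 0 °C: 122.6×2.08×20.4 = 5202.2 J
Heat released by water cooling to 0 °C: 97.6×4.2×26.3 = 10781 J
10781 J < 5202.2 + 122.6×335.0 = 46273.2 J, so not all ice melts; final T = 0 °C.
Heat left for melting: 10781 − 5202.2 = 5578.8 J
Mass melted = 5578.8 / 335.0 = 16.65 g
Ice remaining = 122.6 − 16.65 = 105.95 g

m_ice remaining = 106 g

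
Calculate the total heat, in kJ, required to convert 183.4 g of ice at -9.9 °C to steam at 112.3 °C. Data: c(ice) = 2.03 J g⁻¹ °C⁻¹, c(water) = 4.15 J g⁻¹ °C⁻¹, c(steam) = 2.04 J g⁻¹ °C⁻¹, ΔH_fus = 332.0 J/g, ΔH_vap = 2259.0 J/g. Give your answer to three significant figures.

q = 560 kJ

q1 (heat ice -9.9→0.0 °C): 183.4 × 2.03 × 9.9 = 3686 J
q2 (melt at 0 °C): 183.4 × 332.0 = 60889 J
q3 (heat water 0.0→100.0 °C): 183.4 × 4.15 × 100.0 = 76111 J
q4 (vaporize at 100 °C): 183.4 × 2259.0 = 414301 J
q5 (heat steam 100.0→112.3 °C): 183.4 × 2.04 × 12.3 = 4602 J
Total: 3686 + 60889 + 76111 + 414301 + 4602 = 559589 J = 560 kJ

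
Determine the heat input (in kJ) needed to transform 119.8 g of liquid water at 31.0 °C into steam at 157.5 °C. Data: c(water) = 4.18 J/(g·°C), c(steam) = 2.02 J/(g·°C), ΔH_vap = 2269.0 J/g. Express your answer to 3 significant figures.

q1 (heat water 31.0→100.0 °C): 119.8 × 4.18 × 69.0 = 34553 J
q2 (vaporize at 100 °C): 119.8 × 2269.0 = 271826 J
q3 (heat steam 100.0→157.5 °C): 119.8 × 2.02 × 57.5 = 13915 J
Total: 34553 + 271826 + 13915 = 320294 J = 320 kJ

q = 320 kJ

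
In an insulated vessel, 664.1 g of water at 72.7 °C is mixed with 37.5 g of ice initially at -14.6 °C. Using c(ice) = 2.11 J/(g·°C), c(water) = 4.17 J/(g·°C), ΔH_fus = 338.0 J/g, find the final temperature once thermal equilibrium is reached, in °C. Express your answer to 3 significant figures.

Heat to bring ice to 0 °C and melt it: q₁ = 37.5×2.11×14.6 + 37.5×338.0 = 13830 J
Heat the water can supply cooling to 0 °C: 664.1×4.17×72.7 = 201328 J > q₁, so all ice melts.
Energy balance: 664.1×4.17×(72.7 − T) = 13830 + 37.5×4.17×(T − 0)
2769.297(72.7 − T) = 13830 + 156.375 T
201328 − 13830 = 2925.672 T
T = 187498 / 2925.672 = 64.09 °C

T_f = 64.1 °C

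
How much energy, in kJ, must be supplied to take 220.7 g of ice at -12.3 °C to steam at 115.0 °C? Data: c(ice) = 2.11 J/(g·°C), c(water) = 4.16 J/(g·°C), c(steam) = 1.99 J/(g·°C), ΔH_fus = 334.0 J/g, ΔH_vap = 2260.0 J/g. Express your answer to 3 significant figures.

q = 677 kJ

q1 (heat ice -12.3→0.0 °C): 220.7 × 2.11 × 12.3 = 5728 J
q2 (melt at 0 °C): 220.7 × 334.0 = 73714 J
q3 (heat water 0.0→100.0 °C): 220.7 × 4.16 × 100.0 = 91811 J
q4 (vaporize at 100 °C): 220.7 × 2260.0 = 498782 J
q5 (heat steam 100.0→115.0 °C): 220.7 × 1.99 × 15.0 = 6588 J
Total: 5728 + 73714 + 91811 + 498782 + 6588 = 676623 J = 677 kJ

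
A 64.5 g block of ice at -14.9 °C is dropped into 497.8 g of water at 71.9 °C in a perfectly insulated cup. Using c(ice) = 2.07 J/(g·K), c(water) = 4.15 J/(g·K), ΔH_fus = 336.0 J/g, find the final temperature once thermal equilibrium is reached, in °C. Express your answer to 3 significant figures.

Heat to bring ice to 0 °C and melt it: q₁ = 64.5×2.07×14.9 + 64.5×336.0 = 23661 J
Heat the water can supply cooling to 0 °C: 497.8×4.15×71.9 = 148536 J > q₁, so all ice melts.
Energy balance: 497.8×4.15×(71.9 − T) = 23661 + 64.5×4.15×(T − 0)
2065.87(71.9 − T) = 23661 + 267.675 T
148536 − 23661 = 2333.545 T
T = 124875 / 2333.545 = 53.51 °C

T_f = 53.5 °C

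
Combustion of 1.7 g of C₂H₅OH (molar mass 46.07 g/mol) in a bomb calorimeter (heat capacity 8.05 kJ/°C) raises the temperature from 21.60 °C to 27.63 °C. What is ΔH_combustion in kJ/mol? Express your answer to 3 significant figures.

ΔH = -1320 kJ/mol

ΔT = 27.63 − 21.60 = 6.03 °C
q_cal = C_cal × ΔT = 8.05 × 6.03 = 48.5415 kJ
n = 1.7 / 46.07 = 0.03690 mol
q_rxn = −q_cal = -48.5415 kJ
ΔH = -48.5415 / 0.03690 = -1315 kJ/mol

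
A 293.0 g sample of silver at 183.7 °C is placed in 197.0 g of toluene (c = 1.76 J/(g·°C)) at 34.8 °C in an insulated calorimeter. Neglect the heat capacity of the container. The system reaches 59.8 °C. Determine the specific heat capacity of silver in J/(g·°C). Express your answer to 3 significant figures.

q_gained = (197.0 × 1.76) × (59.8 − 34.8) = 8668 J
q_lost = 293.0 × c × (183.7 − 59.8) = 36302.7 c
Set equal: c = 8668 / 36302.7 = 0.239 J/(g·°C)

c = 0.239 J/(g·°C)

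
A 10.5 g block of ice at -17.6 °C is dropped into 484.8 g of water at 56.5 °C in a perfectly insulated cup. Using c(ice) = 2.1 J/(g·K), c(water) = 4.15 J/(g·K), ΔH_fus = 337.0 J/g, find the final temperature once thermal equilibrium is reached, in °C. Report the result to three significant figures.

Heat to bring ice to 0 °C and melt it: q₁ = 10.5×2.1×17.6 + 10.5×337.0 = 3926.6 J
Heat the water can supply cooling to 0 °C: 484.8×4.15×56.5 = 113673 J > q₁, so all ice melts.
Energy balance: 484.8×4.15×(56.5 − T) = 3926.6 + 10.5×4.15×(T − 0)
2011.92(56.5 − T) = 3926.6 + 43.575 T
113673 − 3926.6 = 2055.495 T
T = 109746.4 / 2055.495 = 53.39 °C

T_f = 53.4 °C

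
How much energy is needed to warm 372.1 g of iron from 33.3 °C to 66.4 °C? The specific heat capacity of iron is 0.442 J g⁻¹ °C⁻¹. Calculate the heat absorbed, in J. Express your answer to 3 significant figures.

q = m c ΔT = 372.1 × 0.442 × (66.4 − 33.3)
q = 372.1 × 0.442 × 33.1 = 5444 J

q = 5440 J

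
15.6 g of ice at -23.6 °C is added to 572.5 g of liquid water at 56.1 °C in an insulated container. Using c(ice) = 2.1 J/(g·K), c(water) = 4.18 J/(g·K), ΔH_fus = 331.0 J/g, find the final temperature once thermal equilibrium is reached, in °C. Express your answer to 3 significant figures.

T_f = 52.2 °C

Heat to bring ice to 0 °C and melt it: q₁ = 15.6×2.1×23.6 + 15.6×331.0 = 5936.7 J
Heat the water can supply cooling to 0 °C: 572.5×4.18×56.1 = 134250 J > q₁, so all ice melts.
Energy balance: 572.5×4.18×(56.1 − T) = 5936.7 + 15.6×4.18×(T − 0)
2393.05(56.1 − T) = 5936.7 + 65.208 T
134250 − 5936.7 = 2458.258 T
T = 128313.3 / 2458.258 = 52.20 °C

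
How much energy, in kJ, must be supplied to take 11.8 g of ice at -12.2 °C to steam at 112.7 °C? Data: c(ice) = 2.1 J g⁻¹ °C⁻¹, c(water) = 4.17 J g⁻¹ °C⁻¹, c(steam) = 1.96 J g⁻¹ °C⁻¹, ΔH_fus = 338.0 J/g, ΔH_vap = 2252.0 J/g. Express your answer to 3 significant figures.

q = 36.1 kJ

q1 (heat ice -12.2→0.0 °C): 11.8 × 2.1 × 12.2 = 302 J
q2 (melt at 0 °C): 11.8 × 338.0 = 3988 J
q3 (heat water 0.0→100.0 °C): 11.8 × 4.17 × 100.0 = 4921 J
q4 (vaporize at 100 °C): 11.8 × 2252.0 = 26574 J
q5 (heat steam 100.0→112.7 °C): 11.8 × 1.96 × 12.7 = 294 J
Total: 302 + 3988 + 4921 + 26574 + 294 = 36079 J = 36.1 kJ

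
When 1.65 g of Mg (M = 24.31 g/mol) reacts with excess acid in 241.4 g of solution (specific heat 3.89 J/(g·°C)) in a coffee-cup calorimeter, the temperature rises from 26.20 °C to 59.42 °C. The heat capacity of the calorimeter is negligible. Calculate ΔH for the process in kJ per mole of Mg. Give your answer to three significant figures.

ΔH = -460 kJ/mol

|ΔT| = |59.42 − 26.20| = 33.22 °C
|q_surr| = (241.4 × 3.89) × 33.22 = 939.046 × 33.22 = 31200 J
n(Mg) = 1.65 / 24.31 = 0.06787 mol
Temperature rose, so q_rxn = −|q_surr| = -31.20 kJ
ΔH = q_rxn / n = -459.7 kJ/mol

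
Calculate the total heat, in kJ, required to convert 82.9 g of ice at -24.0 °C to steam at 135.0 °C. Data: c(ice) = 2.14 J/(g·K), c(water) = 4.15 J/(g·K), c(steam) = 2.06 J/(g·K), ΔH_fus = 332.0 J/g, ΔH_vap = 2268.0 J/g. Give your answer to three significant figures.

q1 (heat ice -24.0→0.0 °C): 82.9 × 2.14 × 24.0 = 4258 J
q2 (melt at 0 °C): 82.9 × 332.0 = 27523 J
q3 (heat water 0.0→100.0 °C): 82.9 × 4.15 × 100.0 = 34404 J
q4 (vaporize at 100 °C): 82.9 × 2268.0 = 188017 J
q5 (heat steam 100.0→135.0 °C): 82.9 × 2.06 × 35.0 = 5977 J
Total: 4258 + 27523 + 34404 + 188017 + 5977 = 260179 J = 260 kJ

q = 260 kJ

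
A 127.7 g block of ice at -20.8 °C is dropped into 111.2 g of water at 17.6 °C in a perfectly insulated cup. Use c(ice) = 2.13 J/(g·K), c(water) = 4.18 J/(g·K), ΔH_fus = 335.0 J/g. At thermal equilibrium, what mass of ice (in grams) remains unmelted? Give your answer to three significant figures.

Heat to warm all ice to 0 °C: 127.7×2.13×20.8 = 5657.6 J
Heat released by water cooling to 0 °C: 111.2×4.18×17.6 = 8180.8 J
8180.8 J < 5657.6 + 127.7×335.0 = 48437.1 J, so not all ice melts; final T = 0 °C.
Heat left for melting: 8180.8 − 5657.6 = 2523.2 J
Mass melted = 2523.2 / 335.0 = 7.532 g
Ice remaining = 127.7 − 7.532 = 120.168 g

m_ice remaining = 120 g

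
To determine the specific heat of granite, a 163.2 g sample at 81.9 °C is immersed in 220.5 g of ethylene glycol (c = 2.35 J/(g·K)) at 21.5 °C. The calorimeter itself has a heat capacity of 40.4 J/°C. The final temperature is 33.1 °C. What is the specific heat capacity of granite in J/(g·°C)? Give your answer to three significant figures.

q_gained = (220.5 × 2.35 + 40.4) × (33.1 − 21.5) = 6479 J
q_lost = 163.2 × c × (81.9 − 33.1) = 7964.16 c
Set equal: c = 6479 / 7964.16 = 0.814 J/(g·°C)

c = 0.814 J/(g·°C)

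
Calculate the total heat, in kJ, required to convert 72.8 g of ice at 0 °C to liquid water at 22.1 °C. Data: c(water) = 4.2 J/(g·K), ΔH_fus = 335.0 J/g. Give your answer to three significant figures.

q = 31.1 kJ

q1 (melt at 0 °C): 72.8 × 335.0 = 24388 J
q2 (heat water 0.0→22.1 °C): 72.8 × 4.2 × 22.1 = 6757 J
Total: 24388 + 6757 = 31145 J = 31.1 kJ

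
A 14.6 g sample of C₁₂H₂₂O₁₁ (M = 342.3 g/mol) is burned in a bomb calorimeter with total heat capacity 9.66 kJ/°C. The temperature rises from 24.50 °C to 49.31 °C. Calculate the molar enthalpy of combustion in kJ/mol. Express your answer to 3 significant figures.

ΔH = -5620 kJ/mol

ΔT = 49.31 − 24.50 = 24.81 °C
q_cal = C_cal × ΔT = 9.66 × 24.81 = 239.6646 kJ
n = 14.6 / 342.3 = 0.04265 mol
q_rxn = −q_cal = -239.6646 kJ
ΔH = -239.6646 / 0.04265 = -5619 kJ/mol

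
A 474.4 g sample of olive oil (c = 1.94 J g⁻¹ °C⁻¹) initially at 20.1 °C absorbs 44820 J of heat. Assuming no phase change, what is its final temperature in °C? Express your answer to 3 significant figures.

ΔT = q / (m c) = 44820 / (474.4 × 1.94) = 48.70 °C
T_f = 20.1 + 48.70 = 68.80 °C

T_f = 68.8 °C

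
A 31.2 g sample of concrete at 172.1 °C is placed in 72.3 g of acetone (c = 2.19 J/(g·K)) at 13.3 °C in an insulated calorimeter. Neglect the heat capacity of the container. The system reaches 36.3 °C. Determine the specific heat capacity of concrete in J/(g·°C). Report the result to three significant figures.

c = 0.860 J/(g·°C)

q_gained = (72.3 × 2.19) × (36.3 − 13.3) = 3642 J
q_lost = 31.2 × c × (172.1 − 36.3) = 4236.96 c
Set equal: c = 3642 / 4236.96 = 0.860 J/(g·°C)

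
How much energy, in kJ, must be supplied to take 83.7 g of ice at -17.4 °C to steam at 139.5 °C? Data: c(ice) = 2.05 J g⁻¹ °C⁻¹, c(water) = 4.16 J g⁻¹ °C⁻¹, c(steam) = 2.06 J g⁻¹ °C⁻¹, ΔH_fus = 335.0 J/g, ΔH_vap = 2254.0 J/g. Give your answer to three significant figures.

q = 261 kJ

q1 (heat ice -17.4→0.0 °C): 83.7 × 2.05 × 17.4 = 2986 J
q2 (melt at 0 °C): 83.7 × 335.0 = 28040 J
q3 (heat water 0.0→100.0 °C): 83.7 × 4.16 × 100.0 = 34819 J
q4 (vaporize at 100 °C): 83.7 × 2254.0 = 188660 J
q5 (heat steam 100.0→139.5 °C): 83.7 × 2.06 × 39.5 = 6811 J
Total: 2986 + 28040 + 34819 + 188660 + 6811 = 261316 J = 261 kJ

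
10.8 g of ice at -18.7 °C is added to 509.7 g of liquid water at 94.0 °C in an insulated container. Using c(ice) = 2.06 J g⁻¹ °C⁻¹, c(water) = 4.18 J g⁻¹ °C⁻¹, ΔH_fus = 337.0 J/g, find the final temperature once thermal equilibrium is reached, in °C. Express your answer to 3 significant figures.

Heat to bring ice to 0 °C and melt it: q₁ = 10.8×2.06×18.7 + 10.8×337.0 = 4055.6 J
Heat the water can supply cooling to 0 °C: 509.7×4.18×94.0 = 200271 J > q₁, so all ice melts.
Energy balance: 509.7×4.18×(94.0 − T) = 4055.6 + 10.8×4.18×(T − 0)
2130.546(94.0 − T) = 4055.6 + 45.144 T
200271 − 4055.6 = 2175.690 T
T = 196215.4 / 2175.690 = 90.19 °C

T_f = 90.2 °C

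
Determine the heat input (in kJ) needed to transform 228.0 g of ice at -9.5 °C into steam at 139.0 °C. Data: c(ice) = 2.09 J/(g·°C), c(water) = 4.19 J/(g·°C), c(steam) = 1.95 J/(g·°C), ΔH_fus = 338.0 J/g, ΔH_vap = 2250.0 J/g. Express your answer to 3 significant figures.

q1 (heat ice -9.5→0.0 °C): 228.0 × 2.09 × 9.5 = 4527 J
q2 (melt at 0 °C): 228.0 × 338.0 = 77064 J
q3 (heat water 0.0→100.0 °C): 228.0 × 4.19 × 100.0 = 95532 J
q4 (vaporize at 100 °C): 228.0 × 2250.0 = 513000 J
q5 (heat steam 100.0→139.0 °C): 228.0 × 1.95 × 39.0 = 17339 J
Total: 4527 + 77064 + 95532 + 513000 + 17339 = 707462 J = 707 kJ

q = 707 kJ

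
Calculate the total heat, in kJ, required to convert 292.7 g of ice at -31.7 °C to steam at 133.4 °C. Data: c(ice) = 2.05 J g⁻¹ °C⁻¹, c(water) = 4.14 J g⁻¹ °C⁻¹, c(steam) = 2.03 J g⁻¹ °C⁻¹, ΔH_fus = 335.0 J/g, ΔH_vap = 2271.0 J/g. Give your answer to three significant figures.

q1 (heat ice -31.7→0.0 °C): 292.7 × 2.05 × 31.7 = 19021 J
q2 (melt at 0 °C): 292.7 × 335.0 = 98055 J
q3 (heat water 0.0→100.0 °C): 292.7 × 4.14 × 100.0 = 121178 J
q4 (vaporize at 100 °C): 292.7 × 2271.0 = 664722 J
q5 (heat steam 100.0→133.4 °C): 292.7 × 2.03 × 33.4 = 19846 J
Total: 19021 + 98055 + 121178 + 664722 + 19846 = 922822 J = 923 kJ

q = 923 kJ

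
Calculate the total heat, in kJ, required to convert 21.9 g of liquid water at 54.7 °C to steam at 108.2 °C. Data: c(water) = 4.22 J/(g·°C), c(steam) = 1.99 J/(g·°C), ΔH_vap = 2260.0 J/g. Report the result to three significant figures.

q = 54.0 kJ

q1 (heat water 54.7→100.0 °C): 21.9 × 4.22 × 45.3 = 4187 J
q2 (vaporize at 100 °C): 21.9 × 2260.0 = 49494 J
q3 (heat steam 100.0→108.2 °C): 21.9 × 1.99 × 8.2 = 357 J
Total: 4187 + 49494 + 357 = 54038 J = 54.0 kJ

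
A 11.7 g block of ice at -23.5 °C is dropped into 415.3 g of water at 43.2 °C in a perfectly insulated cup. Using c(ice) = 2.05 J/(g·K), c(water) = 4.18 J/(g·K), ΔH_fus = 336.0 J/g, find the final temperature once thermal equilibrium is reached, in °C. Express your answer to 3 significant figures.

Heat to bring ice to 0 °C and melt it: q₁ = 11.7×2.05×23.5 + 11.7×336.0 = 4494.8 J
Heat the water can supply cooling to 0 °C: 415.3×4.18×43.2 = 74993.2 J > q₁, so all ice melts.
Energy balance: 415.3×4.18×(43.2 − T) = 4494.8 + 11.7×4.18×(T − 0)
1735.954(43.2 − T) = 4494.8 + 48.906 T
74993.2 − 4494.8 = 1784.860 T
T = 70498.4 / 1784.860 = 39.50 °C

T_f = 39.5 °C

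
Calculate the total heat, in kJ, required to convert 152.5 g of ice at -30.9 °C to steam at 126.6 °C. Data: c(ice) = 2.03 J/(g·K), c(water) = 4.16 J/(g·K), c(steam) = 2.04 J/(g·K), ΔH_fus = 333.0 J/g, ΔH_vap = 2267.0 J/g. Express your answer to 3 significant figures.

q = 478 kJ

q1 (heat ice -30.9→0.0 °C): 152.5 × 2.03 × 30.9 = 9566 J
q2 (melt at 0 °C): 152.5 × 333.0 = 50783 J
q3 (heat water 0.0→100.0 °C): 152.5 × 4.16 × 100.0 = 63440 J
q4 (vaporize at 100 °C): 152.5 × 2267.0 = 345718 J
q5 (heat steam 100.0→126.6 °C): 152.5 × 2.04 × 26.6 = 8275 J
Total: 9566 + 50783 + 63440 + 345718 + 8275 = 477782 J = 478 kJ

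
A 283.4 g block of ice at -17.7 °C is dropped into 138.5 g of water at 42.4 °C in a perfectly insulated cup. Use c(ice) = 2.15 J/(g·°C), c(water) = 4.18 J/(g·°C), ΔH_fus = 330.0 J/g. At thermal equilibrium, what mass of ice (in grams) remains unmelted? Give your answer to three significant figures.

Heat to warm all ice to 0 °C: 283.4×2.15×17.7 = 10785 J
Heat released by water cooling to 0 °C: 138.5×4.18×42.4 = 24547 J
24547 J < 10785 + 283.4×330.0 = 104307 J, so not all ice melts; final T = 0 °C.
Heat left for melting: 24547 − 10785 = 13762 J
Mass melted = 13762 / 330.0 = 41.70 g
Ice remaining = 283.4 − 41.70 = 241.70 g

m_ice remaining = 242 g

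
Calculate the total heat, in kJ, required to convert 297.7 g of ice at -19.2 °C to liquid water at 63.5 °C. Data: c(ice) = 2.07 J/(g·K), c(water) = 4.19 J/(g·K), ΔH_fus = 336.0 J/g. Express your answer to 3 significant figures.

q1 (heat ice -19.2→0.0 °C): 297.7 × 2.07 × 19.2 = 11832 J
q2 (melt at 0 °C): 297.7 × 336.0 = 100027 J
q3 (heat water 0.0→63.5 °C): 297.7 × 4.19 × 63.5 = 79208 J
Total: 11832 + 100027 + 79208 = 191067 J = 191 kJ

q = 191 kJ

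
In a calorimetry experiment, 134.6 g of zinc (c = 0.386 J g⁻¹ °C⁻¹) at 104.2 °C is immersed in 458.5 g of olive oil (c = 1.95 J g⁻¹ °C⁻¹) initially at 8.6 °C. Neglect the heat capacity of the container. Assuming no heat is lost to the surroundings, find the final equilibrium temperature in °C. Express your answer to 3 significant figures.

T_f = 13.9 °C

Heat lost by zinc = heat gained by olive oil.
(134.6)(0.386)(104.2 − T) = (458.5)(1.95)(T − 8.6)
51.9556 (104.2 − T) = 894.075 (T − 8.6)
5413.8 − 51.9556 T = 894.075 T − 7689.0
13102.8 = 946.0306 T
T = 13.85 °C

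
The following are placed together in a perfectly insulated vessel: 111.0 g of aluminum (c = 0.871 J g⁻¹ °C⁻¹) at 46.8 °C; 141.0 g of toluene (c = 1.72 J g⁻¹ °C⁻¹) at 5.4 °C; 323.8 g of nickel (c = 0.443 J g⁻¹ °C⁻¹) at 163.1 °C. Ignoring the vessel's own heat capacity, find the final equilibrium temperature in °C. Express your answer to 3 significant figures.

T_f = 60.6 °C

Σ mᵢcᵢ(T − Tᵢ) = 0  ⇒  T = Σ mᵢcᵢTᵢ / Σ mᵢcᵢ
Σ mᵢcᵢ = 111.0×0.871 + 141.0×1.72 + 323.8×0.443 = 482.6444
Σ mᵢcᵢTᵢ = 96.681×46.8 + 242.52×5.4 + 143.4434×163.1 = 29230
T = 29230 / 482.6444 = 60.56 °C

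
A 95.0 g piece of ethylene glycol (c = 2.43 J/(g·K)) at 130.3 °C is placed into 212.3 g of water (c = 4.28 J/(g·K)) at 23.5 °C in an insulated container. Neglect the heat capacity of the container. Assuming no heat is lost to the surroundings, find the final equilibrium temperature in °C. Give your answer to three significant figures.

T_f = 45.1 °C

Heat lost by ethylene glycol = heat gained by water.
(95.0)(2.43)(130.3 − T) = (212.3)(4.28)(T − 23.5)
230.85 (130.3 − T) = 908.644 (T − 23.5)
30080 − 230.85 T = 908.644 T − 21353
51433 = 1139.494 T
T = 45.14 °C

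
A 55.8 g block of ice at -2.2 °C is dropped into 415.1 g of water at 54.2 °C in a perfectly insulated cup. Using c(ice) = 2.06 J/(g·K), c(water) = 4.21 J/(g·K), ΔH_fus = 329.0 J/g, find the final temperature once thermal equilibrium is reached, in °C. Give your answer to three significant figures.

Heat to bring ice to 0 °C and melt it: q₁ = 55.8×2.06×2.2 + 55.8×329.0 = 18611 J
Heat the water can supply cooling to 0 °C: 415.1×4.21×54.2 = 94718.3 J > q₁, so all ice melts.
Energy balance: 415.1×4.21×(54.2 − T) = 18611 + 55.8×4.21×(T − 0)
1747.571(54.2 − T) = 18611 + 234.918 T
94718.3 − 18611 = 1982.489 T
T = 76107.3 / 1982.489 = 38.39 °C

T_f = 38.4 °C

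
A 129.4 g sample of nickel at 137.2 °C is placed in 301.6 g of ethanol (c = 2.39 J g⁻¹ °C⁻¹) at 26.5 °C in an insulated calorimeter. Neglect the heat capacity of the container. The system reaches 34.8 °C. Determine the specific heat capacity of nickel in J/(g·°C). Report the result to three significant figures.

q_gained = (301.6 × 2.39) × (34.8 − 26.5) = 5983 J
q_lost = 129.4 × c × (137.2 − 34.8) = 13250.56 c
Set equal: c = 5983 / 13250.56 = 0.452 J/(g·°C)

c = 0.452 J/(g·°C)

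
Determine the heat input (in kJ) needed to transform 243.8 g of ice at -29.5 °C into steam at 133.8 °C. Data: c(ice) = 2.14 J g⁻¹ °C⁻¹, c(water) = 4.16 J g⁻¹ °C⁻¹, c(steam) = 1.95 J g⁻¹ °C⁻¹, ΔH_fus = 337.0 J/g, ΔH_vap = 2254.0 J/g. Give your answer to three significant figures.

q = 765 kJ

q1 (heat ice -29.5→0.0 °C): 243.8 × 2.14 × 29.5 = 15391 J
q2 (melt at 0 °C): 243.8 × 337.0 = 82161 J
q3 (heat water 0.0→100.0 °C): 243.8 × 4.16 × 100.0 = 101421 J
q4 (vaporize at 100 °C): 243.8 × 2254.0 = 549525 J
q5 (heat steam 100.0→133.8 °C): 243.8 × 1.95 × 33.8 = 16069 J
Total: 15391 + 82161 + 101421 + 549525 + 16069 = 764567 J = 765 kJ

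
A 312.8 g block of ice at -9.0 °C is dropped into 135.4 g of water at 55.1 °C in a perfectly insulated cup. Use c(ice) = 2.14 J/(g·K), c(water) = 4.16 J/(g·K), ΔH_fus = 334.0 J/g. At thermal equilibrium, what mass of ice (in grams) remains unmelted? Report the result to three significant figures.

Heat to warm all ice to 0 °C: 312.8×2.14×9.0 = 6024.5 J
Heat released by water cooling to 0 °C: 135.4×4.16×55.1 = 31036 J
31036 J < 6024.5 + 312.8×334.0 = 110499.7 J, so not all ice melts; final T = 0 °C.
Heat left for melting: 31036 − 6024.5 = 25011.5 J
Mass melted = 25011.5 / 334.0 = 74.88 g
Ice remaining = 312.8 − 74.88 = 237.92 g

m_ice remaining = 238 g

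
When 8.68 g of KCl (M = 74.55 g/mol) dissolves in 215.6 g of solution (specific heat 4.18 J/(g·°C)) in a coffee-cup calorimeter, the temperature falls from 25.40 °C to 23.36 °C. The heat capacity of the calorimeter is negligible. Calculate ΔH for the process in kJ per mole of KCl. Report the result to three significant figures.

|ΔT| = |23.36 − 25.40| = 2.04 °C
|q_surr| = (215.6 × 4.18) × 2.04 = 901.208 × 2.04 = 1838 J
n(KCl) = 8.68 / 74.55 = 0.1164 mol
Temperature fell, so q_rxn = +|q_surr| = 1.838 kJ
ΔH = q_rxn / n = 15.79 kJ/mol

ΔH = 15.8 kJ/mol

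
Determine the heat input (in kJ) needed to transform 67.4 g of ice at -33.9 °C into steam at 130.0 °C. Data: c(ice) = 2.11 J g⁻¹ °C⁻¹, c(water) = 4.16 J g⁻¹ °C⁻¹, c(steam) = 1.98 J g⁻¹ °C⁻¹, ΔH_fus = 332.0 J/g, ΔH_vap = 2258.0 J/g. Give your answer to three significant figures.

q1 (heat ice -33.9→0.0 °C): 67.4 × 2.11 × 33.9 = 4821 J
q2 (melt at 0 °C): 67.4 × 332.0 = 22377 J
q3 (heat water 0.0→100.0 °C): 67.4 × 4.16 × 100.0 = 28038 J
q4 (vaporize at 100 °C): 67.4 × 2258.0 = 152189 J
q5 (heat steam 100.0→130.0 °C): 67.4 × 1.98 × 30.0 = 4004 J
Total: 4821 + 22377 + 28038 + 152189 + 4004 = 211429 J = 211 kJ

q = 211 kJ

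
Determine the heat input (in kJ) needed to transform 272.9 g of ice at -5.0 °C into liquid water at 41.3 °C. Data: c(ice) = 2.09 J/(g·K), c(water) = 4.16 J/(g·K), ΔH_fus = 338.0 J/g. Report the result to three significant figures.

q = 142 kJ

q1 (heat ice -5.0→0.0 °C): 272.9 × 2.09 × 5.0 = 2852 J
q2 (melt at 0 °C): 272.9 × 338.0 = 92240 J
q3 (heat water 0.0→41.3 °C): 272.9 × 4.16 × 41.3 = 46886 J
Total: 2852 + 92240 + 46886 = 141978 J = 142 kJ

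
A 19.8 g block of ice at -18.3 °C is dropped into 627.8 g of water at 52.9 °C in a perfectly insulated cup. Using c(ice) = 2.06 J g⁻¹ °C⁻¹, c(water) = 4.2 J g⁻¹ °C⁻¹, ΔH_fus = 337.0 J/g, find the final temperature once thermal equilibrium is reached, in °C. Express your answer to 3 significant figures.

T_f = 48.6 °C

Heat to bring ice to 0 °C and melt it: q₁ = 19.8×2.06×18.3 + 19.8×337.0 = 7419.0 J
Heat the water can supply cooling to 0 °C: 627.8×4.2×52.9 = 139485 J > q₁, so all ice melts.
Energy balance: 627.8×4.2×(52.9 − T) = 7419.0 + 19.8×4.2×(T − 0)
2636.76(52.9 − T) = 7419.0 + 83.16 T
139485 − 7419.0 = 2719.92 T
T = 132066.0 / 2719.92 = 48.56 °C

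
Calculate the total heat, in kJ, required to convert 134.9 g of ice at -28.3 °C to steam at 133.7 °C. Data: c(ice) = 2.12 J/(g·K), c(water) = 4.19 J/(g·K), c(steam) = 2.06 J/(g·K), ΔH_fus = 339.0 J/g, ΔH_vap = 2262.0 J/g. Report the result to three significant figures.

q1 (heat ice -28.3→0.0 °C): 134.9 × 2.12 × 28.3 = 8093 J
q2 (melt at 0 °C): 134.9 × 339.0 = 45731 J
q3 (heat water 0.0→100.0 °C): 134.9 × 4.19 × 100.0 = 56523 J
q4 (vaporize at 100 °C): 134.9 × 2262.0 = 305144 J
q5 (heat steam 100.0→133.7 °C): 134.9 × 2.06 × 33.7 = 9365 J
Total: 8093 + 45731 + 56523 + 305144 + 9365 = 424856 J = 425 kJ

q = 425 kJ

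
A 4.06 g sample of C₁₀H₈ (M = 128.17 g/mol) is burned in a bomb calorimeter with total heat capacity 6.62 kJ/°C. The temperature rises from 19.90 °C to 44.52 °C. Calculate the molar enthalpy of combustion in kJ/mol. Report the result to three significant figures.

ΔT = 44.52 − 19.90 = 24.62 °C
q_cal = C_cal × ΔT = 6.62 × 24.62 = 162.9844 kJ
n = 4.06 / 128.17 = 0.031677 mol
q_rxn = −q_cal = -162.9844 kJ
ΔH = -162.9844 / 0.031677 = -5145 kJ/mol

ΔH = -5150 kJ/mol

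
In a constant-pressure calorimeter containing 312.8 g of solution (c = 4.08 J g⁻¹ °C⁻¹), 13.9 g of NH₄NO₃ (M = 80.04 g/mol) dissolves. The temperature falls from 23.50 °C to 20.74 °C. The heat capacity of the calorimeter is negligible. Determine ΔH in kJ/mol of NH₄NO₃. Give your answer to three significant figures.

ΔH = 20.3 kJ/mol

|ΔT| = |20.74 − 23.50| = 2.76 °C
|q_surr| = (312.8 × 4.08) × 2.76 = 1276.224 × 2.76 = 3522 J
n(NH₄NO₃) = 13.9 / 80.04 = 0.1737 mol
Temperature fell, so q_rxn = +|q_surr| = 3.522 kJ
ΔH = q_rxn / n = 20.28 kJ/mol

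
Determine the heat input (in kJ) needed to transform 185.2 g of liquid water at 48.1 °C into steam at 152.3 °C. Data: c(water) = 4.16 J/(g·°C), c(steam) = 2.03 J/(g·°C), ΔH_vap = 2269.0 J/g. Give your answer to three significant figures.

q1 (heat water 48.1→100.0 °C): 185.2 × 4.16 × 51.9 = 39985 J
q2 (vaporize at 100 °C): 185.2 × 2269.0 = 420219 J
q3 (heat steam 100.0→152.3 °C): 185.2 × 2.03 × 52.3 = 19662 J
Total: 39985 + 420219 + 19662 = 479866 J = 480 kJ

q = 480 kJ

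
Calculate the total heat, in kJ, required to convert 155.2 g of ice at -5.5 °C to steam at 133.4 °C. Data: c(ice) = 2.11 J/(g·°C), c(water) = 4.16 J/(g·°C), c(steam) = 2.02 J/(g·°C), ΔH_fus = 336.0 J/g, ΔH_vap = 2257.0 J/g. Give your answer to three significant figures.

q = 479 kJ

q1 (heat ice -5.5→0.0 °C): 155.2 × 2.11 × 5.5 = 1801 J
q2 (melt at 0 °C): 155.2 × 336.0 = 52147 J
q3 (heat water 0.0→100.0 °C): 155.2 × 4.16 × 100.0 = 64563 J
q4 (vaporize at 100 °C): 155.2 × 2257.0 = 350286 J
q5 (heat steam 100.0→133.4 °C): 155.2 × 2.02 × 33.4 = 10471 J
Total: 1801 + 52147 + 64563 + 350286 + 10471 = 479268 J = 479 kJ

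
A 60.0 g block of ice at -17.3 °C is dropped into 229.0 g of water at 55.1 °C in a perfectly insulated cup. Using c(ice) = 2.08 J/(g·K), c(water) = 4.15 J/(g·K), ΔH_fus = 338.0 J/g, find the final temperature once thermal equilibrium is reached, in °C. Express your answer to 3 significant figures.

Heat to bring ice to 0 °C and melt it: q₁ = 60.0×2.08×17.3 + 60.0×338.0 = 22439 J
Heat the water can supply cooling to 0 °C: 229.0×4.15×55.1 = 52364.3 J > q₁, so all ice melts.
Energy balance: 229.0×4.15×(55.1 − T) = 22439 + 60.0×4.15×(T − 0)
950.35(55.1 − T) = 22439 + 249 T
52364.3 − 22439 = 1199.35 T
T = 29925.3 / 1199.35 = 24.95 °C

T_f = 25.0 °C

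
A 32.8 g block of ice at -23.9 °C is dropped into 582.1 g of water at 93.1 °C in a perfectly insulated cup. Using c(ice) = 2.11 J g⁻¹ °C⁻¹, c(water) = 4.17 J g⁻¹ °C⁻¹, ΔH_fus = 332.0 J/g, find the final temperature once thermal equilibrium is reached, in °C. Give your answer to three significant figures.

Heat to bring ice to 0 °C and melt it: q₁ = 32.8×2.11×23.9 + 32.8×332.0 = 12544 J
Heat the water can supply cooling to 0 °C: 582.1×4.17×93.1 = 225987 J > q₁, so all ice melts.
Energy balance: 582.1×4.17×(93.1 − T) = 12544 + 32.8×4.17×(T − 0)
2427.357(93.1 − T) = 12544 + 136.776 T
225987 − 12544 = 2564.133 T
T = 213443 / 2564.133 = 83.24 °C

T_f = 83.2 °C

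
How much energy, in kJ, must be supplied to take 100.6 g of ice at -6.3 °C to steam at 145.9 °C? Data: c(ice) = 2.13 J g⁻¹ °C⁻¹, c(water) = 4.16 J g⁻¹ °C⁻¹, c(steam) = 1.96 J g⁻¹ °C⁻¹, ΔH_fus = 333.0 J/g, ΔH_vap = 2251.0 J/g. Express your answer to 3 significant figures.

q1 (heat ice -6.3→0.0 °C): 100.6 × 2.13 × 6.3 = 1350 J
q2 (melt at 0 °C): 100.6 × 333.0 = 33500 J
q3 (heat water 0.0→100.0 °C): 100.6 × 4.16 × 100.0 = 41850 J
q4 (vaporize at 100 °C): 100.6 × 2251.0 = 226451 J
q5 (heat steam 100.0→145.9 °C): 100.6 × 1.96 × 45.9 = 9050 J
Total: 1350 + 33500 + 41850 + 226451 + 9050 = 312201 J = 312 kJ

q = 312 kJ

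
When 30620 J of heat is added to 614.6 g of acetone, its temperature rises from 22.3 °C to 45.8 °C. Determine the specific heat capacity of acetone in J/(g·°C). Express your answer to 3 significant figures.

c = q / (m ΔT) = 30620 / (614.6 × 23.5)
c = 30620 / 14443.1 = 2.12 J/(g·°C)

c = 2.12 J/(g·°C)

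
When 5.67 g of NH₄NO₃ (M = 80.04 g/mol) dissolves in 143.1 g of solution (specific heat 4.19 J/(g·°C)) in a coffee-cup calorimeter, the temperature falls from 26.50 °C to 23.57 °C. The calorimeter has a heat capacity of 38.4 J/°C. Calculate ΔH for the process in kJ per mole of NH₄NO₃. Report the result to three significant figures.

ΔH = 26.4 kJ/mol

|ΔT| = |23.57 − 26.50| = 2.93 °C
|q_surr| = (143.1 × 4.19 + 38.4) × 2.93 = 637.989 × 2.93 = 1869 J
n(NH₄NO₃) = 5.67 / 80.04 = 0.07084 mol
Temperature fell, so q_rxn = +|q_surr| = 1.869 kJ
ΔH = q_rxn / n = 26.38 kJ/mol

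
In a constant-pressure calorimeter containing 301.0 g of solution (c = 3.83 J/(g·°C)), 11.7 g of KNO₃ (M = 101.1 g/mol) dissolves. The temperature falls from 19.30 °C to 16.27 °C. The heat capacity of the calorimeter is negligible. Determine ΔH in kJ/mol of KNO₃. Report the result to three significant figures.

|ΔT| = |16.27 − 19.30| = 3.03 °C
|q_surr| = (301.0 × 3.83) × 3.03 = 1152.83 × 3.03 = 3493 J
n(KNO₃) = 11.7 / 101.1 = 0.1157 mol
Temperature fell, so q_rxn = +|q_surr| = 3.493 kJ
ΔH = q_rxn / n = 30.19 kJ/mol

ΔH = 30.2 kJ/mol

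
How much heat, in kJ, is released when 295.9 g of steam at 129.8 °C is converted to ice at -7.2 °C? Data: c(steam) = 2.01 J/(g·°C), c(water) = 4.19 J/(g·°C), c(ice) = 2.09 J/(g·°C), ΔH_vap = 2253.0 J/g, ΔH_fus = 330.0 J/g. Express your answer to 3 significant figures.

q1 (cool steam 129.8→100 °C): 295.9 × 2.01 × 29.8 = 17724 J
q2 (condense at 100 °C): 295.9 × 2253.0 = 666663 J
q3 (cool water 100→0 °C): 295.9 × 4.19 × 100.0 = 123982 J
q4 (freeze at 0 °C): 295.9 × 330.0 = 97647 J
q5 (cool ice 0→-7.2 °C): 295.9 × 2.09 × 7.2 = 4453 J
Total: 17724 + 666663 + 123982 + 97647 + 4453 = 910469 J = 910 kJ

q = 910 kJ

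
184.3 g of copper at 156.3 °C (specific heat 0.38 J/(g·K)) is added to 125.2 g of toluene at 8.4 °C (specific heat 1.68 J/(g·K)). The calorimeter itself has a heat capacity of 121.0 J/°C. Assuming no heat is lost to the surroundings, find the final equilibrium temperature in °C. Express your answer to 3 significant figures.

Heat lost by copper = heat gained by toluene + calorimeter.
(184.3)(0.38)(156.3 − T) = [(125.2)(1.68) + 121.0](T − 8.4)
70.034 (156.3 − T) = 331.336 (T − 8.4)
10946 − 70.034 T = 331.336 T − 2783.2
13729.2 = 401.370 T
T = 34.21 °C

T_f = 34.2 °C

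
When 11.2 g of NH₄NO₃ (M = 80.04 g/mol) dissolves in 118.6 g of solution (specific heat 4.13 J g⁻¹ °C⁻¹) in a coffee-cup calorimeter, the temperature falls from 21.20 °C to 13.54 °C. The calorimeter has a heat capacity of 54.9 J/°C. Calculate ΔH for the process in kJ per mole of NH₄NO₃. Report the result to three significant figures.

ΔH = 29.8 kJ/mol

|ΔT| = |13.54 − 21.20| = 7.66 °C
|q_surr| = (118.6 × 4.13 + 54.9) × 7.66 = 544.718 × 7.66 = 4173 J
n(NH₄NO₃) = 11.2 / 80.04 = 0.1399 mol
Temperature fell, so q_rxn = +|q_surr| = 4.173 kJ
ΔH = q_rxn / n = 29.83 kJ/mol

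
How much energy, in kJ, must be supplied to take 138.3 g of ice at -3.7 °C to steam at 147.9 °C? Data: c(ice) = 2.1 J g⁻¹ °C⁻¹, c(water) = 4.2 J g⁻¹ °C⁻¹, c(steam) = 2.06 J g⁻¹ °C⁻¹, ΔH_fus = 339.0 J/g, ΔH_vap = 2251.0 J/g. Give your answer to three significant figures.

q = 431 kJ

q1 (heat ice -3.7→0.0 °C): 138.3 × 2.1 × 3.7 = 1075 J
q2 (melt at 0 °C): 138.3 × 339.0 = 46884 J
q3 (heat water 0.0→100.0 °C): 138.3 × 4.2 × 100.0 = 58086 J
q4 (vaporize at 100 °C): 138.3 × 2251.0 = 311313 J
q5 (heat steam 100.0→147.9 °C): 138.3 × 2.06 × 47.9 = 13647 J
Total: 1075 + 46884 + 58086 + 311313 + 13647 = 431005 J = 431 kJ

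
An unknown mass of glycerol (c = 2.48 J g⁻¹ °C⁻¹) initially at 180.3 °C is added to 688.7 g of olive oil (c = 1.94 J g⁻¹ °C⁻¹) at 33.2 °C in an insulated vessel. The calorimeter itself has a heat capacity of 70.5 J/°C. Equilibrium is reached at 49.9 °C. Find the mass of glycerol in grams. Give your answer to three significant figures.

q_gained = (688.7 × 1.94 + 70.5) × (49.9 − 33.2) = 23490 J
q_lost = m × 2.48 × (180.3 − 49.9) = 323.392 m
m = 23490 / 323.392 = 72.6 g

m = 72.6 g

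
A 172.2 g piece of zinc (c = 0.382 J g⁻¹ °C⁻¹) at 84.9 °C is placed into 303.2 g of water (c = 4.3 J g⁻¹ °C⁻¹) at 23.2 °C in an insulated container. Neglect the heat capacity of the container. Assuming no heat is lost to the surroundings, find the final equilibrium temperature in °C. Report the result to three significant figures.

Heat lost by zinc = heat gained by water.
(172.2)(0.382)(84.9 − T) = (303.2)(4.3)(T − 23.2)
65.7804 (84.9 − T) = 1303.76 (T − 23.2)
5584.8 − 65.7804 T = 1303.76 T − 30247
35831.8 = 1369.5404 T
T = 26.16 °C

T_f = 26.2 °C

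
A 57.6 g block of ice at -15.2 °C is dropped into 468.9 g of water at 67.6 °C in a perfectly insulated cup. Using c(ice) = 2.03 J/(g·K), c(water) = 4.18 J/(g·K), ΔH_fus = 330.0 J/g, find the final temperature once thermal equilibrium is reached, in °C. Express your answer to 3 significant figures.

Heat to bring ice to 0 °C and melt it: q₁ = 57.6×2.03×15.2 + 57.6×330.0 = 20785 J
Heat the water can supply cooling to 0 °C: 468.9×4.18×67.6 = 132496 J > q₁, so all ice melts.
Energy balance: 468.9×4.18×(67.6 − T) = 20785 + 57.6×4.18×(T − 0)
1960.002(67.6 − T) = 20785 + 240.768 T
132496 − 20785 = 2200.770 T
T = 111711 / 2200.770 = 50.76 °C

T_f = 50.8 °C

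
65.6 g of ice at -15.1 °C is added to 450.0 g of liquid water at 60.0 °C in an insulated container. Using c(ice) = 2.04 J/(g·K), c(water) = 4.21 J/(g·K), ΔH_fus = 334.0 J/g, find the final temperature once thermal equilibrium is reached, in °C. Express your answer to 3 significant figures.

Heat to bring ice to 0 °C and melt it: q₁ = 65.6×2.04×15.1 + 65.6×334.0 = 23931 J
Heat the water can supply cooling to 0 °C: 450.0×4.21×60.0 = 113670 J > q₁, so all ice melts.
Energy balance: 450.0×4.21×(60.0 − T) = 23931 + 65.6×4.21×(T − 0)
1894.5(60.0 − T) = 23931 + 276.176 T
113670 − 23931 = 2170.676 T
T = 89739 / 2170.676 = 41.34 °C

T_f = 41.3 °C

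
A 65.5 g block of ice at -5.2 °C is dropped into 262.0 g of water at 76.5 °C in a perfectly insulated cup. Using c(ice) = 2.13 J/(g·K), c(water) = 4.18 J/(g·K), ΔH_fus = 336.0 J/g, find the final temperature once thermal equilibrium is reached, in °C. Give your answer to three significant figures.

Heat to bring ice to 0 °C and melt it: q₁ = 65.5×2.13×5.2 + 65.5×336.0 = 22733 J
Heat the water can supply cooling to 0 °C: 262.0×4.18×76.5 = 83779.7 J > q₁, so all ice melts.
Energy balance: 262.0×4.18×(76.5 − T) = 22733 + 65.5×4.18×(T − 0)
1095.16(76.5 − T) = 22733 + 273.79 T
83779.7 − 22733 = 1368.95 T
T = 61046.7 / 1368.95 = 44.59 °C

T_f = 44.6 °C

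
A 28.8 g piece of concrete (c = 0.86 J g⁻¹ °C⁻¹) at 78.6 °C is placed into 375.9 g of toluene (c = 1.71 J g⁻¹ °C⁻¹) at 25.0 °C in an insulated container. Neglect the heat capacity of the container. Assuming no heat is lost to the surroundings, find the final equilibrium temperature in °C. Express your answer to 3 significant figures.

T_f = 27.0 °C

Heat lost by concrete = heat gained by toluene.
(28.8)(0.86)(78.6 − T) = (375.9)(1.71)(T − 25.0)
24.768 (78.6 − T) = 642.789 (T − 25.0)
1946.8 − 24.768 T = 642.789 T − 16070
18016.8 = 667.557 T
T = 26.99 °C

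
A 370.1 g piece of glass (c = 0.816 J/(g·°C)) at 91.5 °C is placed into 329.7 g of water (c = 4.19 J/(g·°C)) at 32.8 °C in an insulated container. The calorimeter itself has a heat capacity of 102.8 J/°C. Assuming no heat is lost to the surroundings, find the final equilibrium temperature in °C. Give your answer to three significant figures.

Heat lost by glass = heat gained by water + calorimeter.
(370.1)(0.816)(91.5 − T) = [(329.7)(4.19) + 102.8](T − 32.8)
302.0016 (91.5 − T) = 1484.243 (T − 32.8)
27633 − 302.0016 T = 1484.243 T − 48683
76316 = 1786.2446 T
T = 42.72 °C

T_f = 42.7 °C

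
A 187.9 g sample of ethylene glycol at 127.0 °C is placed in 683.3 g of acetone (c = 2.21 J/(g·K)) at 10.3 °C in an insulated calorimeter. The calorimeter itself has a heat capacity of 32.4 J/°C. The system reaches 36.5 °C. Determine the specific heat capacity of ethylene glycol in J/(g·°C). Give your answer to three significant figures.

q_gained = (683.3 × 2.21 + 32.4) × (36.5 − 10.3) = 40410 J
q_lost = 187.9 × c × (127.0 − 36.5) = 17004.95 c
Set equal: c = 40410 / 17004.95 = 2.38 J/(g·°C)

c = 2.38 J/(g·°C)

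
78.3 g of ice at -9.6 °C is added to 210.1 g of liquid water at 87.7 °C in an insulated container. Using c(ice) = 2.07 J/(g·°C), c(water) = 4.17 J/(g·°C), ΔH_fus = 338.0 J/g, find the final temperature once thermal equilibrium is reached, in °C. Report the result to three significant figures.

Heat to bring ice to 0 °C and melt it: q₁ = 78.3×2.07×9.6 + 78.3×338.0 = 28021 J
Heat the water can supply cooling to 0 °C: 210.1×4.17×87.7 = 76835.5 J > q₁, so all ice melts.
Energy balance: 210.1×4.17×(87.7 − T) = 28021 + 78.3×4.17×(T − 0)
876.117(87.7 − T) = 28021 + 326.511 T
76835.5 − 28021 = 1202.628 T
T = 48814.5 / 1202.628 = 40.59 °C

T_f = 40.6 °C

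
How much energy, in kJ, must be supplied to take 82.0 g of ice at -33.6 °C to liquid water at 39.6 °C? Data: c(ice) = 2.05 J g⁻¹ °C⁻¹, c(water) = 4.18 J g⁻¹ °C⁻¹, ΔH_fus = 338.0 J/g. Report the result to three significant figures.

q = 46.9 kJ

q1 (heat ice -33.6→0.0 °C): 82.0 × 2.05 × 33.6 = 5648 J
q2 (melt at 0 °C): 82.0 × 338.0 = 27716 J
q3 (heat water 0.0→39.6 °C): 82.0 × 4.18 × 39.6 = 13573 J
Total: 5648 + 27716 + 13573 = 46937 J = 46.9 kJ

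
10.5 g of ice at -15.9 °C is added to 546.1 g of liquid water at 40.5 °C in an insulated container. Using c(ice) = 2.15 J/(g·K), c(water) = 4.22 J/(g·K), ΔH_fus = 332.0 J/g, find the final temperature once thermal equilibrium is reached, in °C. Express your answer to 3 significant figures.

T_f = 38.1 °C

Heat to bring ice to 0 °C and melt it: q₁ = 10.5×2.15×15.9 + 10.5×332.0 = 3844.9 J
Heat the water can supply cooling to 0 °C: 546.1×4.22×40.5 = 93334.0 J > q₁, so all ice melts.
Energy balance: 546.1×4.22×(40.5 − T) = 3844.9 + 10.5×4.22×(T − 0)
2304.542(40.5 − T) = 3844.9 + 44.31 T
93334.0 − 3844.9 = 2348.852 T
T = 89489.1 / 2348.852 = 38.10 °C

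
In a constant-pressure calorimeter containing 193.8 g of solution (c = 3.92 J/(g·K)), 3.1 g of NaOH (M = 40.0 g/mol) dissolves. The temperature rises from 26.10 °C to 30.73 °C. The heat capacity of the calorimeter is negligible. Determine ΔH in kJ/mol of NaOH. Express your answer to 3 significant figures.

|ΔT| = |30.73 − 26.10| = 4.63 °C
|q_surr| = (193.8 × 3.92) × 4.63 = 759.696 × 4.63 = 3517 J
n(NaOH) = 3.1 / 40.0 = 0.07750 mol
Temperature rose, so q_rxn = −|q_surr| = -3.517 kJ
ΔH = q_rxn / n = -45.38 kJ/mol

ΔH = -45.4 kJ/mol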